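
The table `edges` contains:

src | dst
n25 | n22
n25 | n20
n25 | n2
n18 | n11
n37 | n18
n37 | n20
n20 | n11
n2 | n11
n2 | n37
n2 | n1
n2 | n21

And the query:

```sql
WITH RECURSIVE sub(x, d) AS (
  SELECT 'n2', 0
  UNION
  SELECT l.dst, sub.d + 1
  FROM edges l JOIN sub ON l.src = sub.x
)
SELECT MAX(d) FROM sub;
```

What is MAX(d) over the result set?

Base: (n2, d=0).
Iteration 1: edges from {n2} -> (n1, d=1), (n11, d=1), (n21, d=1), (n37, d=1).
Iteration 2: edges from {n1,n11,n21,n37} -> (n18, d=2), (n20, d=2).
Iteration 3: edges from {n18,n20} -> (n11, d=3). [UNION drops 1 duplicate row(s)]
Iteration 4: no outgoing edges from {n11}; recursion stops.
d values: 0, 1, 1, 1, 1, 2, 2, 3; the maximum is 3.

3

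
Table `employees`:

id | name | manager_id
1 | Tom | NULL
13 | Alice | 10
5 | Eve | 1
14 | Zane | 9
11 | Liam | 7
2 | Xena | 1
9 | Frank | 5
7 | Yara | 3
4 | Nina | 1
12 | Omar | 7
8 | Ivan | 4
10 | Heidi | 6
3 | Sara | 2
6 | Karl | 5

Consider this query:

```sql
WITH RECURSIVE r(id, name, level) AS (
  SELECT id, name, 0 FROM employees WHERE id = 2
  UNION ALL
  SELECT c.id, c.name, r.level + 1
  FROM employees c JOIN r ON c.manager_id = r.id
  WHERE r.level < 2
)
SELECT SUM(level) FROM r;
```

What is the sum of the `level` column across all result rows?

Base: id=2 (Xena) at level 0.
Iteration 1: rows with manager_id in {2} -> Sara (id 3, level 1).
Iteration 2: rows with manager_id in {3} -> Yara (id 7, level 2).
Iteration 3: level < 2 fails for all current rows; recursion stops.
SUM(level) = 0 + 1 + 2 = 3.

3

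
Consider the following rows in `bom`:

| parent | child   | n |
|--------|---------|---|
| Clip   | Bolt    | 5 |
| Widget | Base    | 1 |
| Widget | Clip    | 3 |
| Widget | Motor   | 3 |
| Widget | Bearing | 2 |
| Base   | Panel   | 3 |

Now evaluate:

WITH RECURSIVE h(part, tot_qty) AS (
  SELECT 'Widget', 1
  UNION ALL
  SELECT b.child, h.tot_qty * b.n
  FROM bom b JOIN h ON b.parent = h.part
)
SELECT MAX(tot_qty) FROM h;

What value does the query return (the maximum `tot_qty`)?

15

Base: (Widget, tot_qty=1).
Iteration 1: components of {Widget} -> Base = 1*1 = 1, Bearing = 1*2 = 2, Clip = 1*3 = 3, Motor = 1*3 = 3.
Iteration 2: components of {Base,Bearing,Clip,Motor} -> Bolt = 3*5 = 15, Panel = 1*3 = 3.
Iteration 3: no further components; recursion stops.
tot_qty values: 1, 2, 3, 1, 3, 15, 3; the maximum is 15.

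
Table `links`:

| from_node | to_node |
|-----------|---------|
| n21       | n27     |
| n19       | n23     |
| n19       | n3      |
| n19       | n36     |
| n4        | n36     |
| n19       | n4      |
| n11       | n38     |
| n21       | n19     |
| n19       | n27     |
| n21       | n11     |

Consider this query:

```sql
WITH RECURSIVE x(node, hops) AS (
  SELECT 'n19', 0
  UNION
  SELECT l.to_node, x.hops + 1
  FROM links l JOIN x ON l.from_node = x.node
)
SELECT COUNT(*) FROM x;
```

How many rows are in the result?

Base: (n19, hops=0).
Iteration 1: edges from {n19} -> (n23, hops=1), (n27, hops=1), (n3, hops=1), (n36, hops=1), (n4, hops=1).
Iteration 2: edges from {n23,n27,n3,n36,n4} -> (n36, hops=2).
Iteration 3: no outgoing edges from {n36}; recursion stops.
Total rows emitted: 7.

7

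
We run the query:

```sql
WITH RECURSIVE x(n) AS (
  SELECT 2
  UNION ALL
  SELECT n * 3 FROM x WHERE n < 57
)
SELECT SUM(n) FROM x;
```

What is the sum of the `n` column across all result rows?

242

Base: n=2.
Iteration 1: 2 < 57 holds -> n = 2 * 3 = 6.
Iteration 2: 6 < 57 holds -> n = 6 * 3 = 18.
Iteration 3: 18 < 57 holds -> n = 18 * 3 = 54.
Iteration 4: 54 < 57 holds -> n = 54 * 3 = 162.
Iteration 5: 162 < 57 fails; recursion stops.
SUM(n) = 2 + 6 + 18 + 54 + 162 = 242.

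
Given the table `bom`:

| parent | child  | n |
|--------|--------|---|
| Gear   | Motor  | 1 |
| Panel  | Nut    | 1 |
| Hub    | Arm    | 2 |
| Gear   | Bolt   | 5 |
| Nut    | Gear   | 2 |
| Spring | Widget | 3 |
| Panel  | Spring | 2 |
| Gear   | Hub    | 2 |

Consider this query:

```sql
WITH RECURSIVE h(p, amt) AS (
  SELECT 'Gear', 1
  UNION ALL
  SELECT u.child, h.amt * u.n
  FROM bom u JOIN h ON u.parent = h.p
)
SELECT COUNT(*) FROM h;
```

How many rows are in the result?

Base: (Gear, amt=1).
Iteration 1: components of {Gear} -> Bolt = 1*5 = 5, Hub = 1*2 = 2, Motor = 1*1 = 1.
Iteration 2: components of {Bolt,Hub,Motor} -> Arm = 2*2 = 4.
Iteration 3: no further components; recursion stops.
Total rows emitted: 5.

5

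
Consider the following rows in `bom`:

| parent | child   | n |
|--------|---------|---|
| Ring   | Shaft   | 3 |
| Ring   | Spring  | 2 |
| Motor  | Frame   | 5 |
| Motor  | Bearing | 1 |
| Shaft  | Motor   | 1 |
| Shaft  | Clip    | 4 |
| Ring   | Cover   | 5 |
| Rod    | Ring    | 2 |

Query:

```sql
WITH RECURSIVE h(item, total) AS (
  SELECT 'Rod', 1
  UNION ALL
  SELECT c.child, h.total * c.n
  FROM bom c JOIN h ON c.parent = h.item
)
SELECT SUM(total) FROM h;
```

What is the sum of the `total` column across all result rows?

Base: (Rod, total=1).
Iteration 1: components of {Rod} -> Ring = 1*2 = 2.
Iteration 2: components of {Ring} -> Cover = 2*5 = 10, Shaft = 2*3 = 6, Spring = 2*2 = 4.
Iteration 3: components of {Cover,Shaft,Spring} -> Clip = 6*4 = 24, Motor = 6*1 = 6.
Iteration 4: components of {Clip,Motor} -> Bearing = 6*1 = 6, Frame = 6*5 = 30.
Iteration 5: no further components; recursion stops.
SUM(total) = 1 + 2 + 4 + 6 + 10 + 6 + 24 + 30 + 6 = 89.

89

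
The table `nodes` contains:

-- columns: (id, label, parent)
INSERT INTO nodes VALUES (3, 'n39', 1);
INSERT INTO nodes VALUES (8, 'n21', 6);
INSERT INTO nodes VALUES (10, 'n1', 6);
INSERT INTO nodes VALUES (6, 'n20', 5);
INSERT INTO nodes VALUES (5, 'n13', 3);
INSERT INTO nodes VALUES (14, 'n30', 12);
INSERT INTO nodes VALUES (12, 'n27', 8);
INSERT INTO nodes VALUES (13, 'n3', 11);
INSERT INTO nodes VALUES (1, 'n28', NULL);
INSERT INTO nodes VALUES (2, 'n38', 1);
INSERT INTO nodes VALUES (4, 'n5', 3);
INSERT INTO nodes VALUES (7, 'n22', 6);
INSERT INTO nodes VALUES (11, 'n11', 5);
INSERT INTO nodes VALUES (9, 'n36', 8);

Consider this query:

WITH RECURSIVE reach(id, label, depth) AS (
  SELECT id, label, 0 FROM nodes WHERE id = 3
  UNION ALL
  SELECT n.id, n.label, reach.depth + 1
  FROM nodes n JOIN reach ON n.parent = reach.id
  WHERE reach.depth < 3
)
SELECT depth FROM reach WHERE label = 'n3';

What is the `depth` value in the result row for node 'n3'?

3

Base: id=3 (n39) at depth 0.
Iteration 1: rows with parent in {3} -> n5 (id 4, depth 1), n13 (id 5, depth 1).
Iteration 2: rows with parent in {4,5} -> n20 (id 6, depth 2), n11 (id 11, depth 2).
Iteration 3: rows with parent in {6,11} -> n22 (id 7, depth 3), n21 (id 8, depth 3), n1 (id 10, depth 3), n3 (id 13, depth 3).
Iteration 4: depth < 3 fails for all current rows; recursion stops.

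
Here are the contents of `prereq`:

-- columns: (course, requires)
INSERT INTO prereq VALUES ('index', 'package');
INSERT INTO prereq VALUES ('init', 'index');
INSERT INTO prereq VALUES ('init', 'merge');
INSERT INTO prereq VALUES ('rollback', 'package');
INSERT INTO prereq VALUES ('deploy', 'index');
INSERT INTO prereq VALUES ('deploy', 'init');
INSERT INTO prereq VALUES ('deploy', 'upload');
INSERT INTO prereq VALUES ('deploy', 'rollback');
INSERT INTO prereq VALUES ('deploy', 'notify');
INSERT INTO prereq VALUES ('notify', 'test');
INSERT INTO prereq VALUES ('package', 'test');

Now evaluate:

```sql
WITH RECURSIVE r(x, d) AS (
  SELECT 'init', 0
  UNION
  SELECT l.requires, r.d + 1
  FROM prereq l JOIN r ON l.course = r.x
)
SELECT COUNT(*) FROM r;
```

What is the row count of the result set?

5

Base: (init, d=0).
Iteration 1: edges from {init} -> (index, d=1), (merge, d=1).
Iteration 2: edges from {index,merge} -> (package, d=2).
Iteration 3: edges from {package} -> (test, d=3).
Iteration 4: no outgoing edges from {test}; recursion stops.
Total rows emitted: 5.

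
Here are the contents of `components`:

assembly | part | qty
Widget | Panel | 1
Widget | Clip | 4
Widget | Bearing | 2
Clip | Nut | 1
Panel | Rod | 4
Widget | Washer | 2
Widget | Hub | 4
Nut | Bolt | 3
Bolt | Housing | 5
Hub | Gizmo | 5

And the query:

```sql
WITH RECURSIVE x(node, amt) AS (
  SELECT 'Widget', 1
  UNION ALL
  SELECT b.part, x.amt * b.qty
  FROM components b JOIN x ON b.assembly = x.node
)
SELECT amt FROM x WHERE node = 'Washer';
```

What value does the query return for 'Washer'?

Base: (Widget, amt=1).
Iteration 1: components of {Widget} -> Bearing = 1*2 = 2, Clip = 1*4 = 4, Hub = 1*4 = 4, Panel = 1*1 = 1, Washer = 1*2 = 2.
Iteration 2: components of {Bearing,Clip,Hub,Panel,Washer} -> Gizmo = 4*5 = 20, Nut = 4*1 = 4, Rod = 1*4 = 4.
Iteration 3: components of {Gizmo,Nut,Rod} -> Bolt = 4*3 = 12.
Iteration 4: components of {Bolt} -> Housing = 12*5 = 60.
Iteration 5: no further components; recursion stops.

2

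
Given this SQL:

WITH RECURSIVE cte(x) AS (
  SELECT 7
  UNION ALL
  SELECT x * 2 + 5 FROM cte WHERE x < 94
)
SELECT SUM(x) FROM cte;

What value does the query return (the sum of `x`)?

Base: x=7.
Iteration 1: 7 < 94 holds -> x = 7 * 2 + 5 = 19.
Iteration 2: 19 < 94 holds -> x = 19 * 2 + 5 = 43.
Iteration 3: 43 < 94 holds -> x = 43 * 2 + 5 = 91.
Iteration 4: 91 < 94 holds -> x = 91 * 2 + 5 = 187.
Iteration 5: 187 < 94 fails; recursion stops.
SUM(x) = 7 + 19 + 43 + 91 + 187 = 347.

347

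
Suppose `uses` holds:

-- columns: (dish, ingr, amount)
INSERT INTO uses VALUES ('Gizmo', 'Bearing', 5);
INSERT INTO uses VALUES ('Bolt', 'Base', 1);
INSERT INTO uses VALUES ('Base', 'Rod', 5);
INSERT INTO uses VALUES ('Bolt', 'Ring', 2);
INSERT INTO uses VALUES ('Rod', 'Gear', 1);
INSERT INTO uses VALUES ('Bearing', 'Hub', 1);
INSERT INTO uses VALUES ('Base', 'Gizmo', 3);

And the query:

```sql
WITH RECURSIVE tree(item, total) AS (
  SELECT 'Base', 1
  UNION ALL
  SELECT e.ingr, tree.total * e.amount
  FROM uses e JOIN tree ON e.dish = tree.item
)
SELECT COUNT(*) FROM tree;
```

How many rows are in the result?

Base: (Base, total=1).
Iteration 1: components of {Base} -> Gizmo = 1*3 = 3, Rod = 1*5 = 5.
Iteration 2: components of {Gizmo,Rod} -> Bearing = 3*5 = 15, Gear = 5*1 = 5.
Iteration 3: components of {Bearing,Gear} -> Hub = 15*1 = 15.
Iteration 4: no further components; recursion stops.
Total rows emitted: 6.

6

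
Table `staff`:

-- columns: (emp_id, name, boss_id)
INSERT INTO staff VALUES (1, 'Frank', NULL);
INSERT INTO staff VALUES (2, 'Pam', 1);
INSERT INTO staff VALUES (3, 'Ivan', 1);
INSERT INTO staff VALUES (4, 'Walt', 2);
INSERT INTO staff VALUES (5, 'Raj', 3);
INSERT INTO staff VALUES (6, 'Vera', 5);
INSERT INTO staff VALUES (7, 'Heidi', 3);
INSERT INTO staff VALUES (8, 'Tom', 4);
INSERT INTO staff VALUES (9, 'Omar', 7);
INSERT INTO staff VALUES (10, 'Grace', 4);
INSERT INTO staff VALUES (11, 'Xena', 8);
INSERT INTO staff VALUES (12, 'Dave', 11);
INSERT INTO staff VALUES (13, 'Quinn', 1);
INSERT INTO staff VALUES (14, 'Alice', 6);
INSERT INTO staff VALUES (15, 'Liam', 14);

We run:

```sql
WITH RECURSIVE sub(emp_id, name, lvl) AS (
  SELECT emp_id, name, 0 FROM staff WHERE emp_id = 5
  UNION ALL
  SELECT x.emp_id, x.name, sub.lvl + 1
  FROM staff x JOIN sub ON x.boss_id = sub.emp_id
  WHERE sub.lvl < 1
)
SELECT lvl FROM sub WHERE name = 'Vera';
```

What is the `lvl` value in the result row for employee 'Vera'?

Base: emp_id=5 (Raj) at lvl 0.
Iteration 1: rows with boss_id in {5} -> Vera (id 6, lvl 1).
Iteration 2: lvl < 1 fails for all current rows; recursion stops.

1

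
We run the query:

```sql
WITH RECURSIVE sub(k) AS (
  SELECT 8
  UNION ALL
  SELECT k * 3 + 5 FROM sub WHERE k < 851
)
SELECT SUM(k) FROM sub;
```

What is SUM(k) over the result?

3807

Base: k=8.
Iteration 1: 8 < 851 holds -> k = 8 * 3 + 5 = 29.
Iteration 2: 29 < 851 holds -> k = 29 * 3 + 5 = 92.
Iteration 3: 92 < 851 holds -> k = 92 * 3 + 5 = 281.
Iteration 4: 281 < 851 holds -> k = 281 * 3 + 5 = 848.
Iteration 5: 848 < 851 holds -> k = 848 * 3 + 5 = 2549.
Iteration 6: 2549 < 851 fails; recursion stops.
SUM(k) = 8 + 29 + 92 + 281 + 848 + 2549 = 3807.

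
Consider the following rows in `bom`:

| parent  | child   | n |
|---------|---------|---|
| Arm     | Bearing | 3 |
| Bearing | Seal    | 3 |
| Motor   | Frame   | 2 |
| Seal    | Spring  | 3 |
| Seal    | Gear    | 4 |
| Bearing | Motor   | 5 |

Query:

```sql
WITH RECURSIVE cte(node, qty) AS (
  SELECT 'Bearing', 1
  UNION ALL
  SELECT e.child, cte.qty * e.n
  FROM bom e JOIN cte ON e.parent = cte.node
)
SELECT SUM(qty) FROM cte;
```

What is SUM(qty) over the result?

40

Base: (Bearing, qty=1).
Iteration 1: components of {Bearing} -> Motor = 1*5 = 5, Seal = 1*3 = 3.
Iteration 2: components of {Motor,Seal} -> Frame = 5*2 = 10, Gear = 3*4 = 12, Spring = 3*3 = 9.
Iteration 3: no further components; recursion stops.
SUM(qty) = 1 + 3 + 5 + 9 + 12 + 10 = 40.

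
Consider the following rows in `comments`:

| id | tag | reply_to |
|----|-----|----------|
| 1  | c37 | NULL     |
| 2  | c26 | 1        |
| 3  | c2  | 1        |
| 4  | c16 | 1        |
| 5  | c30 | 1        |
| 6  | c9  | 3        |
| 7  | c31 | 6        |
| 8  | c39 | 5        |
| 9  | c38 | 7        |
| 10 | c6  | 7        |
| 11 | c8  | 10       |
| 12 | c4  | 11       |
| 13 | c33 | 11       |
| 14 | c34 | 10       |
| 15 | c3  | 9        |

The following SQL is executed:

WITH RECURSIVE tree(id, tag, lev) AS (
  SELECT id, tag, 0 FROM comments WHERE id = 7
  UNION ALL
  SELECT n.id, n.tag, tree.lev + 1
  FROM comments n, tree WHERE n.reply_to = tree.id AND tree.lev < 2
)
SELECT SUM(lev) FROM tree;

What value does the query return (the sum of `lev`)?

8

Base: id=7 (c31) at lev 0.
Iteration 1: rows with reply_to in {7} -> c38 (id 9, lev 1), c6 (id 10, lev 1).
Iteration 2: rows with reply_to in {9,10} -> c8 (id 11, lev 2), c34 (id 14, lev 2), c3 (id 15, lev 2).
Iteration 3: lev < 2 fails for all current rows; recursion stops.
SUM(lev) = 0 + 1 + 1 + 2 + 2 + 2 = 8.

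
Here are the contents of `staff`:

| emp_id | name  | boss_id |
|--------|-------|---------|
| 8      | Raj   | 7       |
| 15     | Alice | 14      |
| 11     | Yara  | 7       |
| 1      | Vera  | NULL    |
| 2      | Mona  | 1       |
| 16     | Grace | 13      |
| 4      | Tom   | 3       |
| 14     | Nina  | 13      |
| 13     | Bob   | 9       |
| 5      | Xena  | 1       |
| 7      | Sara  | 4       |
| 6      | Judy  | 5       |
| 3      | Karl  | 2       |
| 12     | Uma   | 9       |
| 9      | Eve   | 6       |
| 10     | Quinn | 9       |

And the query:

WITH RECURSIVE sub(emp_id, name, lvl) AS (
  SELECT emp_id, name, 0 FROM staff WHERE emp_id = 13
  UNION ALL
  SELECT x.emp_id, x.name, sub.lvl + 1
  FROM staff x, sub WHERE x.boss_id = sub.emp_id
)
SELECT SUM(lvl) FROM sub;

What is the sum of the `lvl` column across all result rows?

4

Base: emp_id=13 (Bob) at lvl 0.
Iteration 1: rows with boss_id in {13} -> Nina (id 14, lvl 1), Grace (id 16, lvl 1).
Iteration 2: rows with boss_id in {14,16} -> Alice (id 15, lvl 2).
Iteration 3: no rows with boss_id in {15}; recursion stops.
SUM(lvl) = 0 + 1 + 1 + 2 = 4.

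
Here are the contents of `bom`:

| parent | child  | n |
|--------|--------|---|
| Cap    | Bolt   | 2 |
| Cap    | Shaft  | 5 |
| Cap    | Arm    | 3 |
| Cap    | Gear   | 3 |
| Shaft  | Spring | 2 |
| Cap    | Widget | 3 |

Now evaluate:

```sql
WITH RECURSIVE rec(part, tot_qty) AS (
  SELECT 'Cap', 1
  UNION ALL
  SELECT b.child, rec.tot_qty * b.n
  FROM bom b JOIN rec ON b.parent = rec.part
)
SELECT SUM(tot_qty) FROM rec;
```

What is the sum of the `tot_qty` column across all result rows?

27

Base: (Cap, tot_qty=1).
Iteration 1: components of {Cap} -> Arm = 1*3 = 3, Bolt = 1*2 = 2, Gear = 1*3 = 3, Shaft = 1*5 = 5, Widget = 1*3 = 3.
Iteration 2: components of {Arm,Bolt,Gear,Shaft,Widget} -> Spring = 5*2 = 10.
Iteration 3: no further components; recursion stops.
SUM(tot_qty) = 1 + 3 + 3 + 5 + 2 + 3 + 10 = 27.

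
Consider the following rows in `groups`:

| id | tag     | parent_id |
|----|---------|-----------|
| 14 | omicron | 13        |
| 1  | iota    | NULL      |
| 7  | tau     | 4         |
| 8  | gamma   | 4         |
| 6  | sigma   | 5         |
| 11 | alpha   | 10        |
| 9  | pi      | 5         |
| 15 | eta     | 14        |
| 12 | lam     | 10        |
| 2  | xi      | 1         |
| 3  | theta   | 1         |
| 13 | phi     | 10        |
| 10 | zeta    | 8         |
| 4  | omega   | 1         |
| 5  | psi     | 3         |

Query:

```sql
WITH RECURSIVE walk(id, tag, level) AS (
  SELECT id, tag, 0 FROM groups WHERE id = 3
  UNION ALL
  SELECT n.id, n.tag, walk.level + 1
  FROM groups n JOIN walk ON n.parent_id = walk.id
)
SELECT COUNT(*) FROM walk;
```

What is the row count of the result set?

Base: id=3 (theta) at level 0.
Iteration 1: rows with parent_id in {3} -> psi (id 5, level 1).
Iteration 2: rows with parent_id in {5} -> sigma (id 6, level 2), pi (id 9, level 2).
Iteration 3: no rows with parent_id in {6,9}; recursion stops.
Total rows emitted: 4.

4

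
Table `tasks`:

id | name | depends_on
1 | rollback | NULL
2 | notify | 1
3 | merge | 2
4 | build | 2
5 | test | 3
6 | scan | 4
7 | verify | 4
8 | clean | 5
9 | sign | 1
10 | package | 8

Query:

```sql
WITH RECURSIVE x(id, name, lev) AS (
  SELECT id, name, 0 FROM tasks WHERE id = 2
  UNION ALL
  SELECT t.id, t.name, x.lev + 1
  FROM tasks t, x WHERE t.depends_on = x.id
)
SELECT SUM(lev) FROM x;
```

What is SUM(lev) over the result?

15

Base: id=2 (notify) at lev 0.
Iteration 1: rows with depends_on in {2} -> merge (id 3, lev 1), build (id 4, lev 1).
Iteration 2: rows with depends_on in {3,4} -> test (id 5, lev 2), scan (id 6, lev 2), verify (id 7, lev 2).
Iteration 3: rows with depends_on in {5,6,7} -> clean (id 8, lev 3).
Iteration 4: rows with depends_on in {8} -> package (id 10, lev 4).
Iteration 5: no rows with depends_on in {10}; recursion stops.
SUM(lev) = 0 + 1 + 1 + 2 + 2 + 2 + 3 + 4 = 15.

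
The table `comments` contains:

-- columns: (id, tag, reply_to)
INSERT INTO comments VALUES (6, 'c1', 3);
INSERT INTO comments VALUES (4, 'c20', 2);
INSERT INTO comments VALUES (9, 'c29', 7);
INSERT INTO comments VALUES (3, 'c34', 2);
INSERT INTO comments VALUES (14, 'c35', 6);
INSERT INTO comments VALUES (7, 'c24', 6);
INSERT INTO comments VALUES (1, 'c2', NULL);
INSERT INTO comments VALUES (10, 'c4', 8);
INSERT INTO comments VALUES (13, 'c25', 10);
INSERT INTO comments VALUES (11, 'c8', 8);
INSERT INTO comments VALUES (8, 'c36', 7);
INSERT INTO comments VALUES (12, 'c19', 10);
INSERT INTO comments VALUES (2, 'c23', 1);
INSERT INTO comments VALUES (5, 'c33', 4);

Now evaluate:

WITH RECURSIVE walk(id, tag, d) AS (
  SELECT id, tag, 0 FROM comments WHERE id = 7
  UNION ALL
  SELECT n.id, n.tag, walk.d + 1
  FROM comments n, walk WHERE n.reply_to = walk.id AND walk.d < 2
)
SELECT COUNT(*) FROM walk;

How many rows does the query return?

Base: id=7 (c24) at d 0.
Iteration 1: rows with reply_to in {7} -> c36 (id 8, d 1), c29 (id 9, d 1).
Iteration 2: rows with reply_to in {8,9} -> c4 (id 10, d 2), c8 (id 11, d 2).
Iteration 3: d < 2 fails for all current rows; recursion stops.
Total rows emitted: 5.

5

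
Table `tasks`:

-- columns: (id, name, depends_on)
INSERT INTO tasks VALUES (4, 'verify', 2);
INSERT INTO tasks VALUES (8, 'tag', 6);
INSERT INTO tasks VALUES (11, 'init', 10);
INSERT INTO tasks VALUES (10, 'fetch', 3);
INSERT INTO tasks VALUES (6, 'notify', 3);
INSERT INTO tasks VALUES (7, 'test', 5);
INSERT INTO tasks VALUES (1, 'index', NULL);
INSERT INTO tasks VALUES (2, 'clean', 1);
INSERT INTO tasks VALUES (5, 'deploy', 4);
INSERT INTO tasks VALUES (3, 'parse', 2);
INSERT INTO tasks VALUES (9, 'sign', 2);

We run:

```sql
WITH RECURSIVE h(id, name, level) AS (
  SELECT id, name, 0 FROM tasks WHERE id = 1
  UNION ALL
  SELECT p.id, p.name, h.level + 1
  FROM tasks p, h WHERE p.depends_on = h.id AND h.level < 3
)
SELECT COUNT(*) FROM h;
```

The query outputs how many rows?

8

Base: id=1 (index) at level 0.
Iteration 1: rows with depends_on in {1} -> clean (id 2, level 1).
Iteration 2: rows with depends_on in {2} -> parse (id 3, level 2), verify (id 4, level 2), sign (id 9, level 2).
Iteration 3: rows with depends_on in {3,4,9} -> deploy (id 5, level 3), notify (id 6, level 3), fetch (id 10, level 3).
Iteration 4: level < 3 fails for all current rows; recursion stops.
Total rows emitted: 8.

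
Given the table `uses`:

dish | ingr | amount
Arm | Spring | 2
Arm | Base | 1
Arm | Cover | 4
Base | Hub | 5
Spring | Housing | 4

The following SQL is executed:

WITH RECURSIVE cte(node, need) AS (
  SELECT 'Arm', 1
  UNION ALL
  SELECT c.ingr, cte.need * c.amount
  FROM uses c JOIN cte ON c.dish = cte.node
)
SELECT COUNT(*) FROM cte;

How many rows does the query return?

6

Base: (Arm, need=1).
Iteration 1: components of {Arm} -> Base = 1*1 = 1, Cover = 1*4 = 4, Spring = 1*2 = 2.
Iteration 2: components of {Base,Cover,Spring} -> Housing = 2*4 = 8, Hub = 1*5 = 5.
Iteration 3: no further components; recursion stops.
Total rows emitted: 6.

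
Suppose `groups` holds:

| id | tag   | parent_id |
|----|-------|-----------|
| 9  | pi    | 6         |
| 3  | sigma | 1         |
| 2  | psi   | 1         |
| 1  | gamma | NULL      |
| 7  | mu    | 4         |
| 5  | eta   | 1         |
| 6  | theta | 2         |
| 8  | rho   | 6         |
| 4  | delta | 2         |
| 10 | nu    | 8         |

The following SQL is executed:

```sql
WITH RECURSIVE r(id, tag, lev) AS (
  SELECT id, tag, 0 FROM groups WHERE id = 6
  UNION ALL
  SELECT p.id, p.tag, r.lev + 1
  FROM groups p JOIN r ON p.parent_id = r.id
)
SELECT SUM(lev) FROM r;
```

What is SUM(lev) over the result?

Base: id=6 (theta) at lev 0.
Iteration 1: rows with parent_id in {6} -> rho (id 8, lev 1), pi (id 9, lev 1).
Iteration 2: rows with parent_id in {8,9} -> nu (id 10, lev 2).
Iteration 3: no rows with parent_id in {10}; recursion stops.
SUM(lev) = 0 + 1 + 1 + 2 = 4.

4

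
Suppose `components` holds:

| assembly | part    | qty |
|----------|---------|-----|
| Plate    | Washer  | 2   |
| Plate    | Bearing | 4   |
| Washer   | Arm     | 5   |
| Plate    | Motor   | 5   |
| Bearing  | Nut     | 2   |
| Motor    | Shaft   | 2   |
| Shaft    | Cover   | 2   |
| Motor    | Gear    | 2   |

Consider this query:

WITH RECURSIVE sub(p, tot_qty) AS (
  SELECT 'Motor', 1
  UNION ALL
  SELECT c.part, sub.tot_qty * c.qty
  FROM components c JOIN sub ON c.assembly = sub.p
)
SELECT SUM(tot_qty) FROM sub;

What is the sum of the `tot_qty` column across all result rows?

9

Base: (Motor, tot_qty=1).
Iteration 1: components of {Motor} -> Gear = 1*2 = 2, Shaft = 1*2 = 2.
Iteration 2: components of {Gear,Shaft} -> Cover = 2*2 = 4.
Iteration 3: no further components; recursion stops.
SUM(tot_qty) = 1 + 2 + 2 + 4 = 9.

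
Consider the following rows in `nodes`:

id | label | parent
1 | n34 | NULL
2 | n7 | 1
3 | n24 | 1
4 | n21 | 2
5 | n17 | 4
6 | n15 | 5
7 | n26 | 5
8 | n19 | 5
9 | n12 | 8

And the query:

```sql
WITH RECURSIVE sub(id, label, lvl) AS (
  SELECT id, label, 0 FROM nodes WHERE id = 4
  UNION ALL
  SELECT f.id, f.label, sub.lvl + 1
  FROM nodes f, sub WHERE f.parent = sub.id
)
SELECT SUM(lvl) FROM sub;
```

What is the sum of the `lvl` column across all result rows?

10

Base: id=4 (n21) at lvl 0.
Iteration 1: rows with parent in {4} -> n17 (id 5, lvl 1).
Iteration 2: rows with parent in {5} -> n15 (id 6, lvl 2), n26 (id 7, lvl 2), n19 (id 8, lvl 2).
Iteration 3: rows with parent in {6,7,8} -> n12 (id 9, lvl 3).
Iteration 4: no rows with parent in {9}; recursion stops.
SUM(lvl) = 0 + 1 + 2 + 2 + 2 + 3 = 10.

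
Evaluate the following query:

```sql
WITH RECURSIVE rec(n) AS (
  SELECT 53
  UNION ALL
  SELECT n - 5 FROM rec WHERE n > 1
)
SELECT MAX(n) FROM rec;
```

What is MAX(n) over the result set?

53

Base: n=53.
Iteration 1: 53 > 1 holds -> n = 53 - 5 = 48.
Iteration 2: 48 > 1 holds -> n = 48 - 5 = 43.
Iteration 3: 43 > 1 holds -> n = 43 - 5 = 38.
Iteration 4: 38 > 1 holds -> n = 38 - 5 = 33.
Iteration 5: 33 > 1 holds -> n = 33 - 5 = 28.
Iteration 6: 28 > 1 holds -> n = 28 - 5 = 23.
Iteration 7: 23 > 1 holds -> n = 23 - 5 = 18.
Iteration 8: 18 > 1 holds -> n = 18 - 5 = 13.
Iteration 9: 13 > 1 holds -> n = 13 - 5 = 8.
Iteration 10: 8 > 1 holds -> n = 8 - 5 = 3.
Iteration 11: 3 > 1 holds -> n = 3 - 5 = -2.
Iteration 12: -2 > 1 fails; recursion stops.
n values: 53, 48, 43, 38, 33, 28, 23, 18, 13, 8, 3, -2; the maximum is 53.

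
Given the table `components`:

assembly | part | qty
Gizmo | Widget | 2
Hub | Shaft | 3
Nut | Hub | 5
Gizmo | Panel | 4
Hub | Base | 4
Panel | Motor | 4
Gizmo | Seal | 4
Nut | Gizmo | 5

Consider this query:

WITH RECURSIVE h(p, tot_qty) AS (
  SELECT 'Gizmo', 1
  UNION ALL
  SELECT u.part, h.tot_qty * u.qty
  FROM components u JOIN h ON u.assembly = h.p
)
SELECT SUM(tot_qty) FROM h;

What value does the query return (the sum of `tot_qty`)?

Base: (Gizmo, tot_qty=1).
Iteration 1: components of {Gizmo} -> Panel = 1*4 = 4, Seal = 1*4 = 4, Widget = 1*2 = 2.
Iteration 2: components of {Panel,Seal,Widget} -> Motor = 4*4 = 16.
Iteration 3: no further components; recursion stops.
SUM(tot_qty) = 1 + 4 + 2 + 4 + 16 = 27.

27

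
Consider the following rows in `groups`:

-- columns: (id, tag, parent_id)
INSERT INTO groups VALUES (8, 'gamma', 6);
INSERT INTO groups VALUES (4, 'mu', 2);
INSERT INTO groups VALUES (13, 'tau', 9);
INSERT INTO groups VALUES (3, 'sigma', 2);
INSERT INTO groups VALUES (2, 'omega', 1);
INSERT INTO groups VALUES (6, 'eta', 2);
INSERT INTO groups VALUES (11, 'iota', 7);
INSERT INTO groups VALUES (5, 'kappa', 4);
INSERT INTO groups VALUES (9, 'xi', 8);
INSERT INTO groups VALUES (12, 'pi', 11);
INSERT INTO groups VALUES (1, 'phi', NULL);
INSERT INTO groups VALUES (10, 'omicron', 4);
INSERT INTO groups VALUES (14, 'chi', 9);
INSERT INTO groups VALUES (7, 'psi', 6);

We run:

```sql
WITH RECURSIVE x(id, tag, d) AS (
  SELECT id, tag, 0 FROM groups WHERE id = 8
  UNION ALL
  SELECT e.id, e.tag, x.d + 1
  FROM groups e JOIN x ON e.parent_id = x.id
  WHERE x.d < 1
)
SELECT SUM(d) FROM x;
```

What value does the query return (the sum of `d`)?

Base: id=8 (gamma) at d 0.
Iteration 1: rows with parent_id in {8} -> xi (id 9, d 1).
Iteration 2: d < 1 fails for all current rows; recursion stops.
SUM(d) = 0 + 1 = 1.

1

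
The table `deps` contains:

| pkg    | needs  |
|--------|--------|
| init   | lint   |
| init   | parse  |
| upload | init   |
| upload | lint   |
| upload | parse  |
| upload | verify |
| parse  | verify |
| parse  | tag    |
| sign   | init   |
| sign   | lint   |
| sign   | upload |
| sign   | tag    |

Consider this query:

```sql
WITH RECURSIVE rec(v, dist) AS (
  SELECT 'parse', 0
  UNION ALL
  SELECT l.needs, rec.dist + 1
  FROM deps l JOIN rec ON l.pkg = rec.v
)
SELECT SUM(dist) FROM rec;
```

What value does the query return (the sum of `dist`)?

Base: (parse, dist=0).
Iteration 1: edges from {parse} -> (tag, dist=1), (verify, dist=1).
Iteration 2: no outgoing edges from {tag,verify}; recursion stops.
SUM(dist) = 0 + 1 + 1 = 2.

2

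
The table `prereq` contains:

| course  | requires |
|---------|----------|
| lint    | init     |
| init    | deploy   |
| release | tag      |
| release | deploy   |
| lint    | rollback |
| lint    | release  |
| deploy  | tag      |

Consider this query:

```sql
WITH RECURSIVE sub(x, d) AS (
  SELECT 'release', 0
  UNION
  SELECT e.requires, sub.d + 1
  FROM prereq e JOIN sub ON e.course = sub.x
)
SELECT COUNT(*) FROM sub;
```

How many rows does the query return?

Base: (release, d=0).
Iteration 1: edges from {release} -> (deploy, d=1), (tag, d=1).
Iteration 2: edges from {deploy,tag} -> (tag, d=2).
Iteration 3: no outgoing edges from {tag}; recursion stops.
Total rows emitted: 4.

4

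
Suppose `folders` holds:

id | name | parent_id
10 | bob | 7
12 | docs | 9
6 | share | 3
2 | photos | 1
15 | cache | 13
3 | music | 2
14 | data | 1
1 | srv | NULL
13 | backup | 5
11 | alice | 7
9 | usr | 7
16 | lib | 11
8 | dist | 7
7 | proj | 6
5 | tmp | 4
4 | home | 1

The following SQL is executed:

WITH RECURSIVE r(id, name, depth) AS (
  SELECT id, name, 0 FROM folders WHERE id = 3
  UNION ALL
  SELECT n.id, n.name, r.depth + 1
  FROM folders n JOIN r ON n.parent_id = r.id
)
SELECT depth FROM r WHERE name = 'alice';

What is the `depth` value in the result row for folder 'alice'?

3

Base: id=3 (music) at depth 0.
Iteration 1: rows with parent_id in {3} -> share (id 6, depth 1).
Iteration 2: rows with parent_id in {6} -> proj (id 7, depth 2).
Iteration 3: rows with parent_id in {7} -> dist (id 8, depth 3), usr (id 9, depth 3), bob (id 10, depth 3), alice (id 11, depth 3).
Iteration 4: rows with parent_id in {8,9,10,11} -> docs (id 12, depth 4), lib (id 16, depth 4).
Iteration 5: no rows with parent_id in {12,16}; recursion stops.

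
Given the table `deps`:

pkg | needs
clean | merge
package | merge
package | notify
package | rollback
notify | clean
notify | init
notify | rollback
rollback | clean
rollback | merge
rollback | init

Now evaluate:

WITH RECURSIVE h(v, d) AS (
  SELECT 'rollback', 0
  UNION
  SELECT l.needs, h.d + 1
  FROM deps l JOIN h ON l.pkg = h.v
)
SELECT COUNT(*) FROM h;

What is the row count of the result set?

5

Base: (rollback, d=0).
Iteration 1: edges from {rollback} -> (clean, d=1), (init, d=1), (merge, d=1).
Iteration 2: edges from {clean,init,merge} -> (merge, d=2).
Iteration 3: no outgoing edges from {merge}; recursion stops.
Total rows emitted: 5.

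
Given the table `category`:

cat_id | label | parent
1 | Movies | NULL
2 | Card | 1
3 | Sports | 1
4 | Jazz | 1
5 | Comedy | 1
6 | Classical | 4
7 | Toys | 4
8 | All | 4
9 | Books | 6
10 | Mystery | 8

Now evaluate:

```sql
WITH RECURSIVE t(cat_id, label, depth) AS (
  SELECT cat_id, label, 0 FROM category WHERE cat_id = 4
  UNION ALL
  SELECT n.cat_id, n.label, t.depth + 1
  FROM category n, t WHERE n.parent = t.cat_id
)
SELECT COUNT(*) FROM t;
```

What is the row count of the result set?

6

Base: cat_id=4 (Jazz) at depth 0.
Iteration 1: rows with parent in {4} -> Classical (id 6, depth 1), Toys (id 7, depth 1), All (id 8, depth 1).
Iteration 2: rows with parent in {6,7,8} -> Books (id 9, depth 2), Mystery (id 10, depth 2).
Iteration 3: no rows with parent in {9,10}; recursion stops.
Total rows emitted: 6.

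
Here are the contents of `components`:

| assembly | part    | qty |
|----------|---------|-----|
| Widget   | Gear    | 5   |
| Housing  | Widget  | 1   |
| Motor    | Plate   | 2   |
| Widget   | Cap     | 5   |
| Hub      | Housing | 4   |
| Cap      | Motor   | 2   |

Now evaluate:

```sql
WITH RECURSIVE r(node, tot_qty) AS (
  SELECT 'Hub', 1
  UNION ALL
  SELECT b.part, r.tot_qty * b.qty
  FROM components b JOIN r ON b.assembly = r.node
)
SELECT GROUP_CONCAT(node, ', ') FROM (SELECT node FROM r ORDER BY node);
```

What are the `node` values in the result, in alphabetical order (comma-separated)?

Cap, Gear, Housing, Hub, Motor, Plate, Widget

Base: (Hub, tot_qty=1).
Iteration 1: components of {Hub} -> Housing = 1*4 = 4.
Iteration 2: components of {Housing} -> Widget = 4*1 = 4.
Iteration 3: components of {Widget} -> Cap = 4*5 = 20, Gear = 4*5 = 20.
Iteration 4: components of {Cap,Gear} -> Motor = 20*2 = 40.
Iteration 5: components of {Motor} -> Plate = 40*2 = 80.
Iteration 6: no further components; recursion stops.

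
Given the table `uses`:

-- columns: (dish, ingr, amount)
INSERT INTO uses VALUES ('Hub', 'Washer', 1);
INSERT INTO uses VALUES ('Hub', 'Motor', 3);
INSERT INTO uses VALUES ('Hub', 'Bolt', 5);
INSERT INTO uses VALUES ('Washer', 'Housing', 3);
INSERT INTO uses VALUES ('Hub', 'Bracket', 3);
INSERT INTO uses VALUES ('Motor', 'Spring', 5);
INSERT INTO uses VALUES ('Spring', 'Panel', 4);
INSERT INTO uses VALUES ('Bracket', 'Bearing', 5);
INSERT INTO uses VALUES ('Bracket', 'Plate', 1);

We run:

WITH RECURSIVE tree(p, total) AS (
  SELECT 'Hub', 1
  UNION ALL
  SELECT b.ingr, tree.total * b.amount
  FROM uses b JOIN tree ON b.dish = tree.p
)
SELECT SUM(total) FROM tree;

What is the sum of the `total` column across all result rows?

109

Base: (Hub, total=1).
Iteration 1: components of {Hub} -> Bolt = 1*5 = 5, Bracket = 1*3 = 3, Motor = 1*3 = 3, Washer = 1*1 = 1.
Iteration 2: components of {Bolt,Bracket,Motor,Washer} -> Bearing = 3*5 = 15, Housing = 1*3 = 3, Plate = 3*1 = 3, Spring = 3*5 = 15.
Iteration 3: components of {Bearing,Housing,Plate,Spring} -> Panel = 15*4 = 60.
Iteration 4: no further components; recursion stops.
SUM(total) = 1 + 1 + 3 + 5 + 3 + 3 + 15 + 15 + 3 + 60 = 109.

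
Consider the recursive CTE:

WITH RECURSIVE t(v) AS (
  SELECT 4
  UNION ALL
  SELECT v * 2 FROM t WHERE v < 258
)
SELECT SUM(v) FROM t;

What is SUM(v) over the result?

1020

Base: v=4.
Iteration 1: 4 < 258 holds -> v = 4 * 2 = 8.
Iteration 2: 8 < 258 holds -> v = 8 * 2 = 16.
Iteration 3: 16 < 258 holds -> v = 16 * 2 = 32.
Iteration 4: 32 < 258 holds -> v = 32 * 2 = 64.
Iteration 5: 64 < 258 holds -> v = 64 * 2 = 128.
Iteration 6: 128 < 258 holds -> v = 128 * 2 = 256.
Iteration 7: 256 < 258 holds -> v = 256 * 2 = 512.
Iteration 8: 512 < 258 fails; recursion stops.
SUM(v) = 4 + 8 + 16 + 32 + 64 + 128 + 256 + 512 = 1020.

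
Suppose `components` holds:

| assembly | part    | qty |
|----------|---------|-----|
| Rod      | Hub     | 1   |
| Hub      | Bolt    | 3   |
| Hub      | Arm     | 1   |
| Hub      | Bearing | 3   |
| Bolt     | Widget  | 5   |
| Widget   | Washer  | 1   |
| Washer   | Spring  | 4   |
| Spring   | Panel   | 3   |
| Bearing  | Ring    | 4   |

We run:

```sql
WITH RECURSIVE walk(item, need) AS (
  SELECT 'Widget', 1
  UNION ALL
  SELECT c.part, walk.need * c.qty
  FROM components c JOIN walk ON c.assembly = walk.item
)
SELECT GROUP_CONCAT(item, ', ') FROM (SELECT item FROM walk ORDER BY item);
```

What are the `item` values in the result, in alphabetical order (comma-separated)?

Base: (Widget, need=1).
Iteration 1: components of {Widget} -> Washer = 1*1 = 1.
Iteration 2: components of {Washer} -> Spring = 1*4 = 4.
Iteration 3: components of {Spring} -> Panel = 4*3 = 12.
Iteration 4: no further components; recursion stops.

Panel, Spring, Washer, Widget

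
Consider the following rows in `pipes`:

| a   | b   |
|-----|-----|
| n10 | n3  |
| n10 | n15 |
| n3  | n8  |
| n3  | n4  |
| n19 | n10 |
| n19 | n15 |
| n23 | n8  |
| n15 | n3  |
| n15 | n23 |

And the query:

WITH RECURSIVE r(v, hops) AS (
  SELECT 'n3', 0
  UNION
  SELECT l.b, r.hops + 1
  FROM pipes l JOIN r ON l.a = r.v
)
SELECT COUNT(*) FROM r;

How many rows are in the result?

3

Base: (n3, hops=0).
Iteration 1: edges from {n3} -> (n4, hops=1), (n8, hops=1).
Iteration 2: no outgoing edges from {n4,n8}; recursion stops.
Total rows emitted: 3.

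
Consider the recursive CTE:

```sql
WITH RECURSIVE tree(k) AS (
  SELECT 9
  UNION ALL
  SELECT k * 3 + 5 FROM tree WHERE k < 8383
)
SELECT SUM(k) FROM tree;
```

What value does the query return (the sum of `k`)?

Base: k=9.
Iteration 1: 9 < 8383 holds -> k = 9 * 3 + 5 = 32.
Iteration 2: 32 < 8383 holds -> k = 32 * 3 + 5 = 101.
Iteration 3: 101 < 8383 holds -> k = 101 * 3 + 5 = 308.
Iteration 4: 308 < 8383 holds -> k = 308 * 3 + 5 = 929.
Iteration 5: 929 < 8383 holds -> k = 929 * 3 + 5 = 2792.
Iteration 6: 2792 < 8383 holds -> k = 2792 * 3 + 5 = 8381.
Iteration 7: 8381 < 8383 holds -> k = 8381 * 3 + 5 = 25148.
Iteration 8: 25148 < 8383 fails; recursion stops.
SUM(k) = 9 + 32 + 101 + 308 + 929 + 2792 + 8381 + 25148 = 37700.

37700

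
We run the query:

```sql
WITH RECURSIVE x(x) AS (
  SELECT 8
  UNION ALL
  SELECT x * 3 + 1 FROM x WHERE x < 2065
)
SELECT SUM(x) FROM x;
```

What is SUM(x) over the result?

Base: x=8.
Iteration 1: 8 < 2065 holds -> x = 8 * 3 + 1 = 25.
Iteration 2: 25 < 2065 holds -> x = 25 * 3 + 1 = 76.
Iteration 3: 76 < 2065 holds -> x = 76 * 3 + 1 = 229.
Iteration 4: 229 < 2065 holds -> x = 229 * 3 + 1 = 688.
Iteration 5: 688 < 2065 holds -> x = 688 * 3 + 1 = 2065.
Iteration 6: 2065 < 2065 fails; recursion stops.
SUM(x) = 8 + 25 + 76 + 229 + 688 + 2065 = 3091.

3091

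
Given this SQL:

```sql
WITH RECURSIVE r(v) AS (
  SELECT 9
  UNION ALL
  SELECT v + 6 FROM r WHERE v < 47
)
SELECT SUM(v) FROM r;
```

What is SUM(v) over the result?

Base: v=9.
Iteration 1: 9 < 47 holds -> v = 9 + 6 = 15.
Iteration 2: 15 < 47 holds -> v = 15 + 6 = 21.
Iteration 3: 21 < 47 holds -> v = 21 + 6 = 27.
Iteration 4: 27 < 47 holds -> v = 27 + 6 = 33.
Iteration 5: 33 < 47 holds -> v = 33 + 6 = 39.
Iteration 6: 39 < 47 holds -> v = 39 + 6 = 45.
Iteration 7: 45 < 47 holds -> v = 45 + 6 = 51.
Iteration 8: 51 < 47 fails; recursion stops.
SUM(v) = 9 + 15 + 21 + 27 + 33 + 39 + 45 + 51 = 240.

240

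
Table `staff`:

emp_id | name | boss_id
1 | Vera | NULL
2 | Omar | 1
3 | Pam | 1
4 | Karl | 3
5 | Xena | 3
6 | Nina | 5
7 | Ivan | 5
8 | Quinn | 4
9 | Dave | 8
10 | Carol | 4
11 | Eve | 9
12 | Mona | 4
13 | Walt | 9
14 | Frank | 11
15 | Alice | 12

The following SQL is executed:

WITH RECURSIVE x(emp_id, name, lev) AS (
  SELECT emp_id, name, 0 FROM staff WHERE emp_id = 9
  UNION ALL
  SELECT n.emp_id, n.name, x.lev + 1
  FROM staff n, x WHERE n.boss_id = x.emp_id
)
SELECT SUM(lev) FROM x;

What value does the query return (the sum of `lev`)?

Base: emp_id=9 (Dave) at lev 0.
Iteration 1: rows with boss_id in {9} -> Eve (id 11, lev 1), Walt (id 13, lev 1).
Iteration 2: rows with boss_id in {11,13} -> Frank (id 14, lev 2).
Iteration 3: no rows with boss_id in {14}; recursion stops.
SUM(lev) = 0 + 1 + 1 + 2 = 4.

4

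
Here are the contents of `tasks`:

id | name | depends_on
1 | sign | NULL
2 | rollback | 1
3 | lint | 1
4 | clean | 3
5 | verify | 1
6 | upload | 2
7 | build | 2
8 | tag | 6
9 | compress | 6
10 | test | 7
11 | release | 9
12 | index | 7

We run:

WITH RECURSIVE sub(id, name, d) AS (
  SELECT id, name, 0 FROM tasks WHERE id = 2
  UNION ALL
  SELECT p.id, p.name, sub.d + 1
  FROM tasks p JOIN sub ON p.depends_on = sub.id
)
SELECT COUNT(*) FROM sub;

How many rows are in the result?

Base: id=2 (rollback) at d 0.
Iteration 1: rows with depends_on in {2} -> upload (id 6, d 1), build (id 7, d 1).
Iteration 2: rows with depends_on in {6,7} -> tag (id 8, d 2), compress (id 9, d 2), test (id 10, d 2), index (id 12, d 2).
Iteration 3: rows with depends_on in {8,9,10,12} -> release (id 11, d 3).
Iteration 4: no rows with depends_on in {11}; recursion stops.
Total rows emitted: 8.

8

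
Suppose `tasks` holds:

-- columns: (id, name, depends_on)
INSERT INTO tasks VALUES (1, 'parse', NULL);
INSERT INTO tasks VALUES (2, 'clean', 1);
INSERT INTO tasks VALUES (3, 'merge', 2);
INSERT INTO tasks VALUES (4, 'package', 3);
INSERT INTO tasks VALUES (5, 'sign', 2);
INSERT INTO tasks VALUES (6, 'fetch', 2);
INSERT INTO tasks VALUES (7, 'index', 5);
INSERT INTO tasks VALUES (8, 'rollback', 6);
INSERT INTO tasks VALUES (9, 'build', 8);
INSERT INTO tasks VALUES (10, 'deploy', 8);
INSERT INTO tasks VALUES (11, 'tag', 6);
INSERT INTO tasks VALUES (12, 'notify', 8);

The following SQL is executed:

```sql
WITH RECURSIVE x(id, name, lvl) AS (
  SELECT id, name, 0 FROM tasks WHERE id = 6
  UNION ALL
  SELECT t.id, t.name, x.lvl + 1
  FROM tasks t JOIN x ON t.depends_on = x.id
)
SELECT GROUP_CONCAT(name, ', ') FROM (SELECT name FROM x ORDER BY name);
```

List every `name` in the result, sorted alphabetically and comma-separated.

Base: id=6 (fetch) at lvl 0.
Iteration 1: rows with depends_on in {6} -> rollback (id 8, lvl 1), tag (id 11, lvl 1).
Iteration 2: rows with depends_on in {8,11} -> build (id 9, lvl 2), deploy (id 10, lvl 2), notify (id 12, lvl 2).
Iteration 3: no rows with depends_on in {9,10,12}; recursion stops.

build, deploy, fetch, notify, rollback, tag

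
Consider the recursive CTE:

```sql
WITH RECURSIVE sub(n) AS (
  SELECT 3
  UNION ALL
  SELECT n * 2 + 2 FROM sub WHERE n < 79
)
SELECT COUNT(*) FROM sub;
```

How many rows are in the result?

Base: n=3.
Iteration 1: 3 < 79 holds -> n = 3 * 2 + 2 = 8.
Iteration 2: 8 < 79 holds -> n = 8 * 2 + 2 = 18.
Iteration 3: 18 < 79 holds -> n = 18 * 2 + 2 = 38.
Iteration 4: 38 < 79 holds -> n = 38 * 2 + 2 = 78.
Iteration 5: 78 < 79 holds -> n = 78 * 2 + 2 = 158.
Iteration 6: 158 < 79 fails; recursion stops.
Total rows emitted: 6.

6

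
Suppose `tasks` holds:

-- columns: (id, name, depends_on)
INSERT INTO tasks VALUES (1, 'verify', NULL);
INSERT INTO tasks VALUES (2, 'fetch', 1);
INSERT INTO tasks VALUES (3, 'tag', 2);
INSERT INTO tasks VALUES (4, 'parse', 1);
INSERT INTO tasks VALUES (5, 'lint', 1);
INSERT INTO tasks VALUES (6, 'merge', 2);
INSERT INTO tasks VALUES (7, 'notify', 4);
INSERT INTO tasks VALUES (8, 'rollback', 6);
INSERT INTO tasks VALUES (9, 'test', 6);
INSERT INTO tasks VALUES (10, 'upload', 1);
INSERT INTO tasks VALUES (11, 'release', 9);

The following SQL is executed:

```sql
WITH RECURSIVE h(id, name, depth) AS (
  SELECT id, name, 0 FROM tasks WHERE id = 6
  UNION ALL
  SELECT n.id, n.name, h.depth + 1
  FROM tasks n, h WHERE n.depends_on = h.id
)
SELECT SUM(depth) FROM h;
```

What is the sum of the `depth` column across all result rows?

4

Base: id=6 (merge) at depth 0.
Iteration 1: rows with depends_on in {6} -> rollback (id 8, depth 1), test (id 9, depth 1).
Iteration 2: rows with depends_on in {8,9} -> release (id 11, depth 2).
Iteration 3: no rows with depends_on in {11}; recursion stops.
SUM(depth) = 0 + 1 + 1 + 2 = 4.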